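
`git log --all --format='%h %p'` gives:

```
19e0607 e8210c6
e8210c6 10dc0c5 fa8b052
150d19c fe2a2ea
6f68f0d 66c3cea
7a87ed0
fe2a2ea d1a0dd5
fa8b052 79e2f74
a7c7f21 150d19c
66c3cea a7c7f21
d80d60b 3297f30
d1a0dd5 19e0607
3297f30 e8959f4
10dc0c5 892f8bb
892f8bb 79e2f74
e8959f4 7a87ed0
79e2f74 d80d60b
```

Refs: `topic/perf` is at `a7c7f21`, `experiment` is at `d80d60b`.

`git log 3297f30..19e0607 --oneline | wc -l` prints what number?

7

Reachable from 19e0607: {10dc0c5, 19e0607, 3297f30, 79e2f74, 7a87ed0, 892f8bb, d80d60b, e8210c6, e8959f4, fa8b052}.
Reachable from 3297f30: {3297f30, 7a87ed0, e8959f4}.
In 19e0607's history but not 3297f30's: {10dc0c5, 19e0607, 79e2f74, 892f8bb, d80d60b, e8210c6, fa8b052} — 7 commits.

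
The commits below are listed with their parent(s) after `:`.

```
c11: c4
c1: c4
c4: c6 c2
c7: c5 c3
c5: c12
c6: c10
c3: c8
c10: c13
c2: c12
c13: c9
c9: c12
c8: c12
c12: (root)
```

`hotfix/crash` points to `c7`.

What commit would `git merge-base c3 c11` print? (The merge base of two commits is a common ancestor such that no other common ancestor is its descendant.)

c12

Ancestors of c3: {c12, c3, c8}.
Ancestors of c11: {c10, c11, c12, c13, c2, c4, c6, c9}.
Common ancestors: {c12}.
The only common ancestor is c12, so it is the merge base.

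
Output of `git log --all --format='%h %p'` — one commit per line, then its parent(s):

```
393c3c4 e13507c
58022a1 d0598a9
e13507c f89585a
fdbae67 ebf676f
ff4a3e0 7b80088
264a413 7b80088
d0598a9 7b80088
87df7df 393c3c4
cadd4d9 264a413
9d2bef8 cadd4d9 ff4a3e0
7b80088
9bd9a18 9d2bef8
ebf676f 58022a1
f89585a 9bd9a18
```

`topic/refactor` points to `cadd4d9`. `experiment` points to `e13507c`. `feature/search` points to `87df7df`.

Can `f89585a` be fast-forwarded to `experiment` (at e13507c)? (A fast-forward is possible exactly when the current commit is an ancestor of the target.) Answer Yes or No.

A fast-forward from f89585a to e13507c is possible iff f89585a is an ancestor of e13507c.
Ancestors of e13507c: {264a413, 7b80088, 9bd9a18, 9d2bef8, cadd4d9, e13507c, f89585a, ff4a3e0}.
f89585a is among them, so fast-forward is possible.

Yes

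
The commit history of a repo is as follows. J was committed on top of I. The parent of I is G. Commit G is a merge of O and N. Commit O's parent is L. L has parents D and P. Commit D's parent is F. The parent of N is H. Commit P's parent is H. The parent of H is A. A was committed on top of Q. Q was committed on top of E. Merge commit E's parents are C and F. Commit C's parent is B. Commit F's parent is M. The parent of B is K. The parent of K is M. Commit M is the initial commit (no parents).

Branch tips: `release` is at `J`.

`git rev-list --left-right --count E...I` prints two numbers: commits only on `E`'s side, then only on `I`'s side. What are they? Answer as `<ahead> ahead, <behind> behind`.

Reachable from E: {B, C, E, F, K, M}.
Reachable from I: {A, B, C, D, E, F, G, H, I, K, L, M, N, O, P, Q}.
Only in E's history (ahead): {} — 0.
Only in I's history (behind): {A, D, G, H, I, L, N, O, P, Q} — 10.

0 ahead, 10 behind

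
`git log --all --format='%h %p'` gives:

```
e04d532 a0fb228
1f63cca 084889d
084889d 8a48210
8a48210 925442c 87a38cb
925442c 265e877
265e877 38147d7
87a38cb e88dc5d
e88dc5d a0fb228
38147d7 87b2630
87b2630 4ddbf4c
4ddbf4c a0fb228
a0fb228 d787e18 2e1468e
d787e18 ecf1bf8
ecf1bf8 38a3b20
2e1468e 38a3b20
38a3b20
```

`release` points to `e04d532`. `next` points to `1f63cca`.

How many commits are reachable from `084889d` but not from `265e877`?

5

Reachable from 084889d: {084889d, 265e877, 2e1468e, 38147d7, 38a3b20, 4ddbf4c, 87a38cb, 87b2630, 8a48210, 925442c, a0fb228, d787e18, e88dc5d, ecf1bf8}.
Reachable from 265e877: {265e877, 2e1468e, 38147d7, 38a3b20, 4ddbf4c, 87b2630, a0fb228, d787e18, ecf1bf8}.
In 084889d's history but not 265e877's: {084889d, 87a38cb, 8a48210, 925442c, e88dc5d} — 5 commits.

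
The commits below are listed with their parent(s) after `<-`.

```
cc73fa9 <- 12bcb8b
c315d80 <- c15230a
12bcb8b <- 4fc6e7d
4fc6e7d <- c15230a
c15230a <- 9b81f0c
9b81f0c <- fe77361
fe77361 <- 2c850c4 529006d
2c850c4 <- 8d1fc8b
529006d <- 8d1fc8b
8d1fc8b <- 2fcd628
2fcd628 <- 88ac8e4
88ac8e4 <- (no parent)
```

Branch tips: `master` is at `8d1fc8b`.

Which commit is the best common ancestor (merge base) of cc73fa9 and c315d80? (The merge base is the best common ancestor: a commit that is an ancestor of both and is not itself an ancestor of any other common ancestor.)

Ancestors of cc73fa9: {12bcb8b, 2c850c4, 2fcd628, 4fc6e7d, 529006d, 88ac8e4, 8d1fc8b, 9b81f0c, c15230a, cc73fa9, fe77361}.
Ancestors of c315d80: {2c850c4, 2fcd628, 529006d, 88ac8e4, 8d1fc8b, 9b81f0c, c15230a, c315d80, fe77361}.
Common ancestors: {2c850c4, 2fcd628, 529006d, 88ac8e4, 8d1fc8b, 9b81f0c, c15230a, fe77361}.
Among these, c15230a is not an ancestor of any other common ancestor — it is the merge base.

c15230a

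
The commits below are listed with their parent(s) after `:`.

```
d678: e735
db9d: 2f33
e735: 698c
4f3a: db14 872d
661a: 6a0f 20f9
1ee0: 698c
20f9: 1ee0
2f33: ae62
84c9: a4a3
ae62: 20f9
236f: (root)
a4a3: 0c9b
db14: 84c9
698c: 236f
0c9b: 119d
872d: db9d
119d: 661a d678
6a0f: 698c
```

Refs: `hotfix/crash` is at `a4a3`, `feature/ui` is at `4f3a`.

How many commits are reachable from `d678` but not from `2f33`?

2

Reachable from d678: {236f, 698c, d678, e735}.
Reachable from 2f33: {1ee0, 20f9, 236f, 2f33, 698c, ae62}.
In d678's history but not 2f33's: {d678, e735} — 2 commits.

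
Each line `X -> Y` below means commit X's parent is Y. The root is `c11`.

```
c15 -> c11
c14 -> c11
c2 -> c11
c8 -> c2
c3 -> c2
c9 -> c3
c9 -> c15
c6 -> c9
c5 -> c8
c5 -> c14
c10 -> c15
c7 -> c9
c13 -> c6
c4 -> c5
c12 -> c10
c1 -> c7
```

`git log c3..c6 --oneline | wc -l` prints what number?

Reachable from c6: {c11, c15, c2, c3, c6, c9}.
Reachable from c3: {c11, c2, c3}.
In c6's history but not c3's: {c15, c6, c9} — 3 commits.

3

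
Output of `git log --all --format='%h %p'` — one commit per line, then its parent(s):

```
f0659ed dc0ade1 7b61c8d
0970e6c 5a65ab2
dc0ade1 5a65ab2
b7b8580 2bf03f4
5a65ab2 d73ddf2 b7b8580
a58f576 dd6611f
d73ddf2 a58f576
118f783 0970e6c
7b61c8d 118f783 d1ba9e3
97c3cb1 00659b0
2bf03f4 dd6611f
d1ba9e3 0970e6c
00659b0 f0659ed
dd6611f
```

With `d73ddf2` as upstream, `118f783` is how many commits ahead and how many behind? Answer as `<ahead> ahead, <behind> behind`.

5 ahead, 0 behind

Reachable from 118f783: {0970e6c, 118f783, 2bf03f4, 5a65ab2, a58f576, b7b8580, d73ddf2, dd6611f}.
Reachable from d73ddf2: {a58f576, d73ddf2, dd6611f}.
Only in 118f783's history (ahead): {0970e6c, 118f783, 2bf03f4, 5a65ab2, b7b8580} — 5.
Only in d73ddf2's history (behind): {} — 0.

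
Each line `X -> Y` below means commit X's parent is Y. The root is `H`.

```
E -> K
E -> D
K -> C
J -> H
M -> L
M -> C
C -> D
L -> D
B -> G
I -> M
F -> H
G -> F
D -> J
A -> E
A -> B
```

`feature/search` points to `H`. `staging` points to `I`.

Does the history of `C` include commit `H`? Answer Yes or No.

Yes

Ancestors of C (commits reachable by following parents): {C, D, H, J}.
H is in that set, so it is an ancestor of C.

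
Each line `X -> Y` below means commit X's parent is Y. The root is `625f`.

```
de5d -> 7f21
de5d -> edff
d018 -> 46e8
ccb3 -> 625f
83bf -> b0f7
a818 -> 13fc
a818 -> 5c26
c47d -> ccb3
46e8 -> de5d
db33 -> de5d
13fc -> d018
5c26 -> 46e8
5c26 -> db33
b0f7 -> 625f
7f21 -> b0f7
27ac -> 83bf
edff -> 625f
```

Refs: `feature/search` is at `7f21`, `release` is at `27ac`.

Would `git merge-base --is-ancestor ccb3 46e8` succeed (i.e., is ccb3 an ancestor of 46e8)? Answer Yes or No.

No

Ancestors of 46e8: {46e8, 625f, 7f21, b0f7, de5d, edff}.
ccb3 is not in that set, so it is not an ancestor of 46e8.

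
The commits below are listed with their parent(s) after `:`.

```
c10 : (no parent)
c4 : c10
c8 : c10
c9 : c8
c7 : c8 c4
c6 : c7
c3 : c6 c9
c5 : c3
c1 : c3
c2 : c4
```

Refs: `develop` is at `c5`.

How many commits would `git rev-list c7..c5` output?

Reachable from c5: {c10, c3, c4, c5, c6, c7, c8, c9}.
Reachable from c7: {c10, c4, c7, c8}.
In c5's history but not c7's: {c3, c5, c6, c9} — 4 commits.

4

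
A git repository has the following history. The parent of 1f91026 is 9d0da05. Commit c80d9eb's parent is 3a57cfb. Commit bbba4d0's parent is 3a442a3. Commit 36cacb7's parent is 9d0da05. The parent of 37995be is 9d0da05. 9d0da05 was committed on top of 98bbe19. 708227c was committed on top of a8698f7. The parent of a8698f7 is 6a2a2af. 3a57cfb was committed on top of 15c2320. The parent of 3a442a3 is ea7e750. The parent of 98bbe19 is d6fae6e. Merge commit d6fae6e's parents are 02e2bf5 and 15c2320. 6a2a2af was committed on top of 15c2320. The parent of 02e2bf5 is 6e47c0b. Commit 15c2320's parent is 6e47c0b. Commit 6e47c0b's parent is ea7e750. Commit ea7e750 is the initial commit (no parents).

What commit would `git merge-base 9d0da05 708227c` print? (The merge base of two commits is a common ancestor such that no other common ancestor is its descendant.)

Ancestors of 9d0da05: {02e2bf5, 15c2320, 6e47c0b, 98bbe19, 9d0da05, d6fae6e, ea7e750}.
Ancestors of 708227c: {15c2320, 6a2a2af, 6e47c0b, 708227c, a8698f7, ea7e750}.
Common ancestors: {15c2320, 6e47c0b, ea7e750}.
Among these, 15c2320 is not an ancestor of any other common ancestor — it is the merge base.

15c2320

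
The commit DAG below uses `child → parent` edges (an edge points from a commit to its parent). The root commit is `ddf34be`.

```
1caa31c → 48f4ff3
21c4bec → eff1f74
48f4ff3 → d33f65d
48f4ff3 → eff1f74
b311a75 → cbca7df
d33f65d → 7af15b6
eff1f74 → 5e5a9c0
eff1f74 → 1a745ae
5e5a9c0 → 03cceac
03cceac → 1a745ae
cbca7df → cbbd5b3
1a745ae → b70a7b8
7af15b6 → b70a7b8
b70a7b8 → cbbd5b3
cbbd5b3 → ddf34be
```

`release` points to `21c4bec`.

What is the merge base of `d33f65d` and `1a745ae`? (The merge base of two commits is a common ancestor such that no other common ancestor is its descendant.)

Ancestors of d33f65d: {7af15b6, b70a7b8, cbbd5b3, d33f65d, ddf34be}.
Ancestors of 1a745ae: {1a745ae, b70a7b8, cbbd5b3, ddf34be}.
Common ancestors: {b70a7b8, cbbd5b3, ddf34be}.
Among these, b70a7b8 is not an ancestor of any other common ancestor — it is the merge base.

b70a7b8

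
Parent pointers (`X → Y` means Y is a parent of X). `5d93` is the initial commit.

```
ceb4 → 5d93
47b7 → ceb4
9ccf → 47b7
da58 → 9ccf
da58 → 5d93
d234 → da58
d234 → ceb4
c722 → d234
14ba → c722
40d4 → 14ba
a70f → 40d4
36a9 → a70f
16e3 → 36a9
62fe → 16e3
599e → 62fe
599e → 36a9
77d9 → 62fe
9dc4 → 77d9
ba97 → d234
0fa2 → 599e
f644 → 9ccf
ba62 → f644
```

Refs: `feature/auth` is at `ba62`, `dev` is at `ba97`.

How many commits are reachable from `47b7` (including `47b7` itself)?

Walking parent pointers from 47b7: reachable set = {47b7, 5d93, ceb4}.
That is 3 commits.

3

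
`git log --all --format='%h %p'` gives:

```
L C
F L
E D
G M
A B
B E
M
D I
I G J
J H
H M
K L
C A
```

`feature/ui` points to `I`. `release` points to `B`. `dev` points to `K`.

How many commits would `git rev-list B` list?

8

Walking parent pointers from B: reachable set = {B, D, E, G, H, I, J, M}.
That is 8 commits.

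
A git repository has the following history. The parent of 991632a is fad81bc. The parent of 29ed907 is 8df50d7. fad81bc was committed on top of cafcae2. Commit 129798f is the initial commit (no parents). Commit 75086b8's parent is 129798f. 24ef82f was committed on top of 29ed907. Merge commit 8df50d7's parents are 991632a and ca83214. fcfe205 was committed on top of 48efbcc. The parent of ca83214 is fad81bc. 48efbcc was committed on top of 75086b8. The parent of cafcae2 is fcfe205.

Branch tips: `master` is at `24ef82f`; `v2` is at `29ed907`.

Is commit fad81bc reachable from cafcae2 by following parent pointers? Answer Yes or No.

Ancestors of cafcae2: {129798f, 48efbcc, 75086b8, cafcae2, fcfe205}.
fad81bc is not in that set, so it is not an ancestor of cafcae2.

No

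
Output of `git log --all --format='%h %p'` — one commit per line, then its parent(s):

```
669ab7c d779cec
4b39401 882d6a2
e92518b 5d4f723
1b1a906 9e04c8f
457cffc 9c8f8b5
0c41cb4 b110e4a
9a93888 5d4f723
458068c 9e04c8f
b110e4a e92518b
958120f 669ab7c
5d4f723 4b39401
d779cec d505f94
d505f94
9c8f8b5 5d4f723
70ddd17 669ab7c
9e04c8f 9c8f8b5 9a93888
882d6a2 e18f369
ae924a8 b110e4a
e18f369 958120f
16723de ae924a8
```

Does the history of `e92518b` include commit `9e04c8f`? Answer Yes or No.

No

Ancestors of e92518b: {4b39401, 5d4f723, 669ab7c, 882d6a2, 958120f, d505f94, d779cec, e18f369, e92518b}.
9e04c8f is not in that set, so it is not an ancestor of e92518b.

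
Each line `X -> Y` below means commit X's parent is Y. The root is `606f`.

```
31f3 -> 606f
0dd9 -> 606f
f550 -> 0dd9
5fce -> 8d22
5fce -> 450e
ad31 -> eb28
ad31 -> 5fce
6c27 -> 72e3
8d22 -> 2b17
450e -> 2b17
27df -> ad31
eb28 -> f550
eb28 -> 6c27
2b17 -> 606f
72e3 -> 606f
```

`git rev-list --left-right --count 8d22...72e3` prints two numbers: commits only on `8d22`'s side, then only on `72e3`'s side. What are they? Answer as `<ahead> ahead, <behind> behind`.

Reachable from 8d22: {2b17, 606f, 8d22}.
Reachable from 72e3: {606f, 72e3}.
Only in 8d22's history (ahead): {2b17, 8d22} — 2.
Only in 72e3's history (behind): {72e3} — 1.

2 ahead, 1 behind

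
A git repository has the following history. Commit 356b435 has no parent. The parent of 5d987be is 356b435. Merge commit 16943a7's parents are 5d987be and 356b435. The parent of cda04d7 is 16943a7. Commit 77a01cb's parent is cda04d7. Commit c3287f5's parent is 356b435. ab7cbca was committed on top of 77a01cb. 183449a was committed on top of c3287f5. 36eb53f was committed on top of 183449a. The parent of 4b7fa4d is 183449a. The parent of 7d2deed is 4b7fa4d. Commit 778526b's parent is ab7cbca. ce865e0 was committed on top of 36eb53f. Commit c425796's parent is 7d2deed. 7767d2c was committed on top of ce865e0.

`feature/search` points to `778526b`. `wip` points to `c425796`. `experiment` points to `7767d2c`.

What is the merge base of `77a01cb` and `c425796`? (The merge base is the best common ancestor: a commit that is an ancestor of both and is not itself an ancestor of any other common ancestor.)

Ancestors of 77a01cb: {16943a7, 356b435, 5d987be, 77a01cb, cda04d7}.
Ancestors of c425796: {183449a, 356b435, 4b7fa4d, 7d2deed, c3287f5, c425796}.
Common ancestors: {356b435}.
The only common ancestor is 356b435, so it is the merge base.

356b435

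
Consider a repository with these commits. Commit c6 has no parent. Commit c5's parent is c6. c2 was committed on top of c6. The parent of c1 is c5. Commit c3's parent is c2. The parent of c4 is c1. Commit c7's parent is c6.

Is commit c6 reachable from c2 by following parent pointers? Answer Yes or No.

Ancestors of c2 (commits reachable by following parents): {c2, c6}.
c6 is in that set, so it is an ancestor of c2.

Yes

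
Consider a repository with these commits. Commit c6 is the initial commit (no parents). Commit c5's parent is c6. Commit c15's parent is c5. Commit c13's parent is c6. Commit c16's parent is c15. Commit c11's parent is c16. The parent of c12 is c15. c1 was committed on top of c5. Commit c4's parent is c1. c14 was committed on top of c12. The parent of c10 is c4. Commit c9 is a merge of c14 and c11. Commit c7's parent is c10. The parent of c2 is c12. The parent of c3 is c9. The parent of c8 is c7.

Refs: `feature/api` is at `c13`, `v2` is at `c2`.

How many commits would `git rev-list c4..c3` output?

Reachable from c3: {c11, c12, c14, c15, c16, c3, c5, c6, c9}.
Reachable from c4: {c1, c4, c5, c6}.
In c3's history but not c4's: {c11, c12, c14, c15, c16, c3, c9} — 7 commits.

7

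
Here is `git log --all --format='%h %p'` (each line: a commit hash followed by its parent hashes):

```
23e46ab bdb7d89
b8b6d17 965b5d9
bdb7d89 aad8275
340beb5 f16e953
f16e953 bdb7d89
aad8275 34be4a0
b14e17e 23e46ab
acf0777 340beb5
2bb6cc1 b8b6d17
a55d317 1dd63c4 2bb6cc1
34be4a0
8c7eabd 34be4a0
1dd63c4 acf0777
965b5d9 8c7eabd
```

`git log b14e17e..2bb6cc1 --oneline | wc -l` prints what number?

4

Reachable from 2bb6cc1: {2bb6cc1, 34be4a0, 8c7eabd, 965b5d9, b8b6d17}.
Reachable from b14e17e: {23e46ab, 34be4a0, aad8275, b14e17e, bdb7d89}.
In 2bb6cc1's history but not b14e17e's: {2bb6cc1, 8c7eabd, 965b5d9, b8b6d17} — 4 commits.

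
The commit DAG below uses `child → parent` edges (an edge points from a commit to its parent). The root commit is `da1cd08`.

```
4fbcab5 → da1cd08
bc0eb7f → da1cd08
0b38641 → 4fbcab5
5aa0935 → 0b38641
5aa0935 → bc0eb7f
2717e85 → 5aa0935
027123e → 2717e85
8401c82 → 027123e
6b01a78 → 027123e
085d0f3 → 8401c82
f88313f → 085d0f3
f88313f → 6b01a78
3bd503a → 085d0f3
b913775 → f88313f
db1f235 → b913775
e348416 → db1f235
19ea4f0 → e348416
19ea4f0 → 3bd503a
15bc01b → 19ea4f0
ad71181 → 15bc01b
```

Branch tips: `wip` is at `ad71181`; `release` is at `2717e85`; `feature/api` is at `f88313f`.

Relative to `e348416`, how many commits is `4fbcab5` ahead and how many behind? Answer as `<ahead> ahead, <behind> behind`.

0 ahead, 12 behind

Reachable from 4fbcab5: {4fbcab5, da1cd08}.
Reachable from e348416: {027123e, 085d0f3, 0b38641, 2717e85, 4fbcab5, 5aa0935, 6b01a78, 8401c82, b913775, bc0eb7f, da1cd08, db1f235, e348416, f88313f}.
Only in 4fbcab5's history (ahead): {} — 0.
Only in e348416's history (behind): {027123e, 085d0f3, 0b38641, 2717e85, 5aa0935, 6b01a78, 8401c82, b913775, bc0eb7f, db1f235, e348416, f88313f} — 12.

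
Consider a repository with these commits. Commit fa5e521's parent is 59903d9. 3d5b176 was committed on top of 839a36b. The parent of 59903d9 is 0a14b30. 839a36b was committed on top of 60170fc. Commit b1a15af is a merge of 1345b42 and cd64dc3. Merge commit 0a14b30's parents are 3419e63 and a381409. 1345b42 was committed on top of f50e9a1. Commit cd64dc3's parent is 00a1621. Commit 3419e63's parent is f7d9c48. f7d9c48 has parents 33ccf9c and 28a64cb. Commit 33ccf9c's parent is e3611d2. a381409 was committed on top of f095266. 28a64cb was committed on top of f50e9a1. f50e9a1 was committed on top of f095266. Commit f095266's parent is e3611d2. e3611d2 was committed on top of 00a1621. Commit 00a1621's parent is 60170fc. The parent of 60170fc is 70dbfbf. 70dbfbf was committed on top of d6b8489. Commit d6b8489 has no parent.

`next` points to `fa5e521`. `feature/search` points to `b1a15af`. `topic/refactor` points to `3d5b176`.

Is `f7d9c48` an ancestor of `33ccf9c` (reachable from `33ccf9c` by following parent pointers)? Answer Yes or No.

Ancestors of 33ccf9c: {00a1621, 33ccf9c, 60170fc, 70dbfbf, d6b8489, e3611d2}.
f7d9c48 is not in that set, so it is not an ancestor of 33ccf9c.

No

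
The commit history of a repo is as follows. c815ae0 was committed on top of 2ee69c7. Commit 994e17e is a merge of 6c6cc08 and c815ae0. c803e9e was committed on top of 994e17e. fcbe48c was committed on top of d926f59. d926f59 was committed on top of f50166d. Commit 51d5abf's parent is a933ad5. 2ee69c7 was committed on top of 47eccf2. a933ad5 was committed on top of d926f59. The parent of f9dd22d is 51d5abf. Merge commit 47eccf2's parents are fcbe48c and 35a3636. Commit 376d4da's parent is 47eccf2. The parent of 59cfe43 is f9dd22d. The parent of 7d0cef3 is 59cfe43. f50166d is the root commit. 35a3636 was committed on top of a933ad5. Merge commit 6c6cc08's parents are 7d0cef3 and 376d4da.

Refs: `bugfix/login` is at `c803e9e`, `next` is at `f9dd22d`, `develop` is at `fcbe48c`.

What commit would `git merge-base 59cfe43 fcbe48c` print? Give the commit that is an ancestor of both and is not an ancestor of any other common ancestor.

d926f59

Ancestors of 59cfe43: {51d5abf, 59cfe43, a933ad5, d926f59, f50166d, f9dd22d}.
Ancestors of fcbe48c: {d926f59, f50166d, fcbe48c}.
Common ancestors: {d926f59, f50166d}.
Among these, d926f59 is not an ancestor of any other common ancestor — it is the merge base.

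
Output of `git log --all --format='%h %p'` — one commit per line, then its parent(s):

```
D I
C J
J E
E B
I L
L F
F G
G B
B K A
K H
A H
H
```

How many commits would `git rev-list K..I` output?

Reachable from I: {A, B, F, G, H, I, K, L}.
Reachable from K: {H, K}.
In I's history but not K's: {A, B, F, G, I, L} — 6 commits.

6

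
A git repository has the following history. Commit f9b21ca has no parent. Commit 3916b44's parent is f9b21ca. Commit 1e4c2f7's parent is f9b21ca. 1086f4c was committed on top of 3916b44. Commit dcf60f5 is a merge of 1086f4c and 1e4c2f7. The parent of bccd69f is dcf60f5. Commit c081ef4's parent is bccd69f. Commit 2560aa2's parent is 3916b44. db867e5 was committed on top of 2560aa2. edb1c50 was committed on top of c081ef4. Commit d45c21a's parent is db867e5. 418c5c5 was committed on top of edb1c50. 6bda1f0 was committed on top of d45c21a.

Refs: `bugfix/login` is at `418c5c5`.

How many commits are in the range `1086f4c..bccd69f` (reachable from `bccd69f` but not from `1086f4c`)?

Reachable from bccd69f: {1086f4c, 1e4c2f7, 3916b44, bccd69f, dcf60f5, f9b21ca}.
Reachable from 1086f4c: {1086f4c, 3916b44, f9b21ca}.
In bccd69f's history but not 1086f4c's: {1e4c2f7, bccd69f, dcf60f5} — 3 commits.

3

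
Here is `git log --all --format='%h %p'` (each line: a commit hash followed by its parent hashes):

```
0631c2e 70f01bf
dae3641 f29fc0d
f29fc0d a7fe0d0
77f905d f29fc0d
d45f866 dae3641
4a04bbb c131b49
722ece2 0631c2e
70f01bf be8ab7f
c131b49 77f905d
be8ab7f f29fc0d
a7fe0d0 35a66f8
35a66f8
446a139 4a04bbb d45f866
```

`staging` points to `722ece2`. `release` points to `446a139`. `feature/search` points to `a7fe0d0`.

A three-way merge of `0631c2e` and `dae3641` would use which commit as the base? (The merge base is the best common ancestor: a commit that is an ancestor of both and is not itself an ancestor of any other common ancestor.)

f29fc0d

Ancestors of 0631c2e: {0631c2e, 35a66f8, 70f01bf, a7fe0d0, be8ab7f, f29fc0d}.
Ancestors of dae3641: {35a66f8, a7fe0d0, dae3641, f29fc0d}.
Common ancestors: {35a66f8, a7fe0d0, f29fc0d}.
Among these, f29fc0d is not an ancestor of any other common ancestor — it is the merge base.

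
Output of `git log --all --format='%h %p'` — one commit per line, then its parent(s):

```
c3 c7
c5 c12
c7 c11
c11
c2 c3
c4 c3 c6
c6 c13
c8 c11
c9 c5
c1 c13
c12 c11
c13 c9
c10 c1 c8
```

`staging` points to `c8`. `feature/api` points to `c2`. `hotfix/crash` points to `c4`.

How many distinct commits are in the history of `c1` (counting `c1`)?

6

Walking parent pointers from c1: reachable set = {c1, c11, c12, c13, c5, c9}.
That is 6 commits.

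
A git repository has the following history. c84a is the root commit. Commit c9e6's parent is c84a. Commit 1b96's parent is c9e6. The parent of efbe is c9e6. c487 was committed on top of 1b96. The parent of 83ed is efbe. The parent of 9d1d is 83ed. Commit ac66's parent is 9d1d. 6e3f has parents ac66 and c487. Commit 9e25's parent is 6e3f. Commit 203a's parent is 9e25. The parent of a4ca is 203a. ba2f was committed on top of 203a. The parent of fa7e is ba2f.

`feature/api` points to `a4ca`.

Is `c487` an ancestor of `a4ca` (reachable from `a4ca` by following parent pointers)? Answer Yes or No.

Ancestors of a4ca (commits reachable by following parents): {1b96, 203a, 6e3f, 83ed, 9d1d, 9e25, a4ca, ac66, c487, c84a, c9e6, efbe}.
c487 is in that set, so it is an ancestor of a4ca.

Yes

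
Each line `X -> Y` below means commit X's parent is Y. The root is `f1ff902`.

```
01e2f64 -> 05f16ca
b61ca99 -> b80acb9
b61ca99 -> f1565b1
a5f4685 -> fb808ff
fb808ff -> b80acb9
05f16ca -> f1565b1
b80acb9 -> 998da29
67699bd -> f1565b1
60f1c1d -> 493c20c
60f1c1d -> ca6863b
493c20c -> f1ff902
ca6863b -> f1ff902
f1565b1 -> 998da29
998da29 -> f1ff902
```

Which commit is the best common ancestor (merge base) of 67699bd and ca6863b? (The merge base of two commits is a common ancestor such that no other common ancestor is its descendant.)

Ancestors of 67699bd: {67699bd, 998da29, f1565b1, f1ff902}.
Ancestors of ca6863b: {ca6863b, f1ff902}.
Common ancestors: {f1ff902}.
The only common ancestor is f1ff902, so it is the merge base.

f1ff902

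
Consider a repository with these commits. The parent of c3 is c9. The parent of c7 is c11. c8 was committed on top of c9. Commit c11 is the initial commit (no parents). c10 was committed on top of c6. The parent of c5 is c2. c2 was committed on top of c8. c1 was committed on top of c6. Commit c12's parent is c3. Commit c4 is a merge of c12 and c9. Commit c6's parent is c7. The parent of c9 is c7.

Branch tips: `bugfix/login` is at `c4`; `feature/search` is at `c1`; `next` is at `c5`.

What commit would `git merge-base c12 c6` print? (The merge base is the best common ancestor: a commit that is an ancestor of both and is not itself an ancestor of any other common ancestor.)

Ancestors of c12: {c11, c12, c3, c7, c9}.
Ancestors of c6: {c11, c6, c7}.
Common ancestors: {c11, c7}.
Among these, c7 is not an ancestor of any other common ancestor — it is the merge base.

c7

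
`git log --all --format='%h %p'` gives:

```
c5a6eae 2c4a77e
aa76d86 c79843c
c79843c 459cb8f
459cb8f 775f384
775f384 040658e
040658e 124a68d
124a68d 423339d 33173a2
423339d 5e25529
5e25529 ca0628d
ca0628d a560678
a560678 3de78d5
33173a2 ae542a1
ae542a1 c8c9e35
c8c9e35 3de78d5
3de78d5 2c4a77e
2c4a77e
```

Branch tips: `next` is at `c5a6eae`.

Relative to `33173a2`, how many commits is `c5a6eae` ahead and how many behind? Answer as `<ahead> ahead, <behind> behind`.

Reachable from c5a6eae: {2c4a77e, c5a6eae}.
Reachable from 33173a2: {2c4a77e, 33173a2, 3de78d5, ae542a1, c8c9e35}.
Only in c5a6eae's history (ahead): {c5a6eae} — 1.
Only in 33173a2's history (behind): {33173a2, 3de78d5, ae542a1, c8c9e35} — 4.

1 ahead, 4 behind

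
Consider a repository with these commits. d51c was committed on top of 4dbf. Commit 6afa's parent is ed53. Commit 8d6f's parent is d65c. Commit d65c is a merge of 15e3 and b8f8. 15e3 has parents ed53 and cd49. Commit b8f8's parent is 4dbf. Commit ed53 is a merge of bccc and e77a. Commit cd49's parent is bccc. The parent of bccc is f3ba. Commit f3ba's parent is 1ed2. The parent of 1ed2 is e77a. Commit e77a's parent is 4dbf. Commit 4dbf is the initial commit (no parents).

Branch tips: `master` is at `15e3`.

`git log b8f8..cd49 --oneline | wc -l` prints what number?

Reachable from cd49: {1ed2, 4dbf, bccc, cd49, e77a, f3ba}.
Reachable from b8f8: {4dbf, b8f8}.
In cd49's history but not b8f8's: {1ed2, bccc, cd49, e77a, f3ba} — 5 commits.

5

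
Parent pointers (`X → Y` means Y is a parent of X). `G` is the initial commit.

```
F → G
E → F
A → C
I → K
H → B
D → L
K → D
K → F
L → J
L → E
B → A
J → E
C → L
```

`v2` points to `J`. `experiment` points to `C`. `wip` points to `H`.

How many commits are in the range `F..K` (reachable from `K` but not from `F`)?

5

Reachable from K: {D, E, F, G, J, K, L}.
Reachable from F: {F, G}.
In K's history but not F's: {D, E, J, K, L} — 5 commits.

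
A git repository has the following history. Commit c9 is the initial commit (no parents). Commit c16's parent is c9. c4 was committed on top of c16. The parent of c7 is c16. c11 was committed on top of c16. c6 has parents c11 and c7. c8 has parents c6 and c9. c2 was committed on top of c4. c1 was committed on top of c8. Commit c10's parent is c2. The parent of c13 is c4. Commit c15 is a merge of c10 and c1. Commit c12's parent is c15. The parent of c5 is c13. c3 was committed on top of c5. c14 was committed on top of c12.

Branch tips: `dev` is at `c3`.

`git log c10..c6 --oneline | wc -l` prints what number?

3

Reachable from c6: {c11, c16, c6, c7, c9}.
Reachable from c10: {c10, c16, c2, c4, c9}.
In c6's history but not c10's: {c11, c6, c7} — 3 commits.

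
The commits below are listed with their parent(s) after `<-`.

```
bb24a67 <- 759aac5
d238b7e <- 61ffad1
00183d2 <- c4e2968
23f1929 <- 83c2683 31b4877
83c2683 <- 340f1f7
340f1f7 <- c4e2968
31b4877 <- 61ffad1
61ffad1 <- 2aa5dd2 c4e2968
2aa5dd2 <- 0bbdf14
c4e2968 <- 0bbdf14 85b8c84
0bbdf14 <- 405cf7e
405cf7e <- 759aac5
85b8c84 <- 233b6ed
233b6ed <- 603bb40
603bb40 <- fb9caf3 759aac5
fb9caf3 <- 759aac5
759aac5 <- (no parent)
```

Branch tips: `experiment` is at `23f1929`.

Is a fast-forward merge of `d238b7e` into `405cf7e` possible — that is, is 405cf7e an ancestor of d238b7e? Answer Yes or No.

Yes

A fast-forward from 405cf7e to d238b7e is possible iff 405cf7e is an ancestor of d238b7e.
Ancestors of d238b7e: {0bbdf14, 233b6ed, 2aa5dd2, 405cf7e, 603bb40, 61ffad1, 759aac5, 85b8c84, c4e2968, d238b7e, fb9caf3}.
405cf7e is among them, so fast-forward is possible.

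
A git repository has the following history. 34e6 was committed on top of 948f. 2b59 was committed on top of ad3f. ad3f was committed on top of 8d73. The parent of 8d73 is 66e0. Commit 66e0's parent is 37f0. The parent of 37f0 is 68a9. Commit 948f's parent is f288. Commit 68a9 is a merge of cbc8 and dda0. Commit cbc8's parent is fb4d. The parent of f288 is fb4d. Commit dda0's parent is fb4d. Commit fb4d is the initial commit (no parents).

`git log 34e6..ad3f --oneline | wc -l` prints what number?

Reachable from ad3f: {37f0, 66e0, 68a9, 8d73, ad3f, cbc8, dda0, fb4d}.
Reachable from 34e6: {34e6, 948f, f288, fb4d}.
In ad3f's history but not 34e6's: {37f0, 66e0, 68a9, 8d73, ad3f, cbc8, dda0} — 7 commits.

7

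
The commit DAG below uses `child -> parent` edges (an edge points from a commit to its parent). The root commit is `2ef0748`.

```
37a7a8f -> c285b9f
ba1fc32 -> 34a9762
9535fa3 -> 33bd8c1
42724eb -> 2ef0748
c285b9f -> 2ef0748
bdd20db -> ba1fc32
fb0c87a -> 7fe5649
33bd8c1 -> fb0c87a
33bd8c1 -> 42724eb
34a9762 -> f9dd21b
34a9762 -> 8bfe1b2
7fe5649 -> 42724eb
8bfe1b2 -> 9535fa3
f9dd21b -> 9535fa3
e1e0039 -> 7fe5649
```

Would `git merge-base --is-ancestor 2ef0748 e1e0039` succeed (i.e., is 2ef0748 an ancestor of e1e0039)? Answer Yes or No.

Ancestors of e1e0039 (commits reachable by following parents): {2ef0748, 42724eb, 7fe5649, e1e0039}.
2ef0748 is in that set, so it is an ancestor of e1e0039.

Yes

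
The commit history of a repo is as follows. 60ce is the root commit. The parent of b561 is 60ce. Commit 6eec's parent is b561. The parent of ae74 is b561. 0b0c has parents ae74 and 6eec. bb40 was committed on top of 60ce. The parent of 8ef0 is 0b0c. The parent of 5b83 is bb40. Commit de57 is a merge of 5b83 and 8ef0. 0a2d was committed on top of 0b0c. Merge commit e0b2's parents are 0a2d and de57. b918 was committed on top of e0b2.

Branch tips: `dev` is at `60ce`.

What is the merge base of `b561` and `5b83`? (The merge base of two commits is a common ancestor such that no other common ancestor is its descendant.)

Ancestors of b561: {60ce, b561}.
Ancestors of 5b83: {5b83, 60ce, bb40}.
Common ancestors: {60ce}.
The only common ancestor is 60ce, so it is the merge base.

60ce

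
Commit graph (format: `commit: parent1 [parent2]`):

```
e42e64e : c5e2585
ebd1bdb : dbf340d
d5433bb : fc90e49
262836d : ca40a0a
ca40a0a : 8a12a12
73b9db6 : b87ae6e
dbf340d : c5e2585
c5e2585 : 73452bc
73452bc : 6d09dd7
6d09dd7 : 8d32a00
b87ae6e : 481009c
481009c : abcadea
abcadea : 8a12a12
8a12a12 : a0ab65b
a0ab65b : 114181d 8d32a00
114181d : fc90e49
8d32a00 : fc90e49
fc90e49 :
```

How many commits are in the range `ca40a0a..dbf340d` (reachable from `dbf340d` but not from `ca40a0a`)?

4

Reachable from dbf340d: {6d09dd7, 73452bc, 8d32a00, c5e2585, dbf340d, fc90e49}.
Reachable from ca40a0a: {114181d, 8a12a12, 8d32a00, a0ab65b, ca40a0a, fc90e49}.
In dbf340d's history but not ca40a0a's: {6d09dd7, 73452bc, c5e2585, dbf340d} — 4 commits.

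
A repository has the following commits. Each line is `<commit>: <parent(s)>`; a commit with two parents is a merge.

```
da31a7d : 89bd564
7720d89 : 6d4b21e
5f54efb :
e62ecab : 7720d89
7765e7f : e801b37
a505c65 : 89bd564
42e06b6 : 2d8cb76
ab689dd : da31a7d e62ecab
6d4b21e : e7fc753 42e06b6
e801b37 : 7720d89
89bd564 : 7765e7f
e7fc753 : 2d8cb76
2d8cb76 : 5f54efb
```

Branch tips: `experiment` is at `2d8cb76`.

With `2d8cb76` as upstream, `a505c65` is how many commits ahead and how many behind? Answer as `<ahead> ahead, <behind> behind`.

Reachable from a505c65: {2d8cb76, 42e06b6, 5f54efb, 6d4b21e, 7720d89, 7765e7f, 89bd564, a505c65, e7fc753, e801b37}.
Reachable from 2d8cb76: {2d8cb76, 5f54efb}.
Only in a505c65's history (ahead): {42e06b6, 6d4b21e, 7720d89, 7765e7f, 89bd564, a505c65, e7fc753, e801b37} — 8.
Only in 2d8cb76's history (behind): {} — 0.

8 ahead, 0 behind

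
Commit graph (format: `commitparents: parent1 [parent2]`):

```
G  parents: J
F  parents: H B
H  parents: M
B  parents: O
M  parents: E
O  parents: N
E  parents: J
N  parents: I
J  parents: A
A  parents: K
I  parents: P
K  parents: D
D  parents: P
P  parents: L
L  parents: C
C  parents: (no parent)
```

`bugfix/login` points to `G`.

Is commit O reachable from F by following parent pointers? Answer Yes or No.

Ancestors of F (commits reachable by following parents): {A, B, C, D, E, F, H, I, J, K, L, M, N, O, P}.
O is in that set, so it is an ancestor of F.

Yes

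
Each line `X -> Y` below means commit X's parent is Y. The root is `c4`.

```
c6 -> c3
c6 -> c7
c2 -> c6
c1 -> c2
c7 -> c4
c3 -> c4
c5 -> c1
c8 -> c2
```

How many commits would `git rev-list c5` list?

7

Walking parent pointers from c5: reachable set = {c1, c2, c3, c4, c5, c6, c7}.
That is 7 commits.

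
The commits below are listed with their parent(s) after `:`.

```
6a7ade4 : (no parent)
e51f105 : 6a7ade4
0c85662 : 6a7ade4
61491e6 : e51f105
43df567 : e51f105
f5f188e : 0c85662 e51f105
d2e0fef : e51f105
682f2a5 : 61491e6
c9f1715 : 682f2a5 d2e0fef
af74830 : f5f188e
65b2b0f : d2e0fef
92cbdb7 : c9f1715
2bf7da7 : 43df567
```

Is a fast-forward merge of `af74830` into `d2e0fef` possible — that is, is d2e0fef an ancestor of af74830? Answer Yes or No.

No

A fast-forward from d2e0fef to af74830 is possible iff d2e0fef is an ancestor of af74830.
Ancestors of af74830: {0c85662, 6a7ade4, af74830, e51f105, f5f188e}.
d2e0fef is not among them, so fast-forward is not possible.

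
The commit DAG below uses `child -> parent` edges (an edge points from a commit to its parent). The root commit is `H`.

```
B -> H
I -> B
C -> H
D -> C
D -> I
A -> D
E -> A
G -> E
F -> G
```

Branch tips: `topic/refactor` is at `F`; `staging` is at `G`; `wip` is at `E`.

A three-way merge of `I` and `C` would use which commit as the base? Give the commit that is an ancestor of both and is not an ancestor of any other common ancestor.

H

Ancestors of I: {B, H, I}.
Ancestors of C: {C, H}.
Common ancestors: {H}.
The only common ancestor is H, so it is the merge base.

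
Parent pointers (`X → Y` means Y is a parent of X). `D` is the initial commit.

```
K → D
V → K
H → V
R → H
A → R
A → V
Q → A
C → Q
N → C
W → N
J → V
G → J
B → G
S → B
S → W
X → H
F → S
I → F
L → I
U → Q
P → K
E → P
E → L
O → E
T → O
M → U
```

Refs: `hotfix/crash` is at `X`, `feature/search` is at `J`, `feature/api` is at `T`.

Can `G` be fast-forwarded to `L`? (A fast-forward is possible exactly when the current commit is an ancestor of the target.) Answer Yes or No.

A fast-forward from G to L is possible iff G is an ancestor of L.
Ancestors of L: {A, B, C, D, F, G, H, I, J, K, L, N, Q, R, S, V, W}.
G is among them, so fast-forward is possible.

Yes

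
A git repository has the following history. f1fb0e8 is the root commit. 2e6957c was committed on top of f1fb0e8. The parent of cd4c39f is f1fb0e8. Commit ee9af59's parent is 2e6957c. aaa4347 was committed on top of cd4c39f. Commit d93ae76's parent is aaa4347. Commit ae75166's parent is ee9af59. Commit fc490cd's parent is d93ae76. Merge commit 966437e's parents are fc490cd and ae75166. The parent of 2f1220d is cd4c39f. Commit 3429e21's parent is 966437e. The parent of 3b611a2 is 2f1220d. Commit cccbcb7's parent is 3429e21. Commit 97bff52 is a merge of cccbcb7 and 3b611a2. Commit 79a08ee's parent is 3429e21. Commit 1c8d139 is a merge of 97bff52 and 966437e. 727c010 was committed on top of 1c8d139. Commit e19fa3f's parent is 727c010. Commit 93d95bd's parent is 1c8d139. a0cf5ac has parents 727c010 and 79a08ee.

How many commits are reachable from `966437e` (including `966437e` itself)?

9

Walking parent pointers from 966437e: reachable set = {2e6957c, 966437e, aaa4347, ae75166, cd4c39f, d93ae76, ee9af59, f1fb0e8, fc490cd}.
That is 9 commits.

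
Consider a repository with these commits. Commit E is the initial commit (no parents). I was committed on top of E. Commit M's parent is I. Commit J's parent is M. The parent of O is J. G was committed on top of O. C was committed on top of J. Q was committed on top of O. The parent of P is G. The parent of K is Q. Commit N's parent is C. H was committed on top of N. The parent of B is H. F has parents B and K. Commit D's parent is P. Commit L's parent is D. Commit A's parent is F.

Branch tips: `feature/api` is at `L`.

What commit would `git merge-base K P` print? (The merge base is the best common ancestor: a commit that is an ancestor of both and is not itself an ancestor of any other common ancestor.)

Ancestors of K: {E, I, J, K, M, O, Q}.
Ancestors of P: {E, G, I, J, M, O, P}.
Common ancestors: {E, I, J, M, O}.
Among these, O is not an ancestor of any other common ancestor — it is the merge base.

O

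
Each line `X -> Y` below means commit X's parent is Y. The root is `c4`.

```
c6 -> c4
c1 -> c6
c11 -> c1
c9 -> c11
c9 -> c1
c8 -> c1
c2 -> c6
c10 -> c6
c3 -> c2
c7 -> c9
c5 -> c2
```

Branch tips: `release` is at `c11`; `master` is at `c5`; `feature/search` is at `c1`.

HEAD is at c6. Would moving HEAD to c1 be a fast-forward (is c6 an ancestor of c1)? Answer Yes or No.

A fast-forward from c6 to c1 is possible iff c6 is an ancestor of c1.
Ancestors of c1: {c1, c4, c6}.
c6 is among them, so fast-forward is possible.

Yes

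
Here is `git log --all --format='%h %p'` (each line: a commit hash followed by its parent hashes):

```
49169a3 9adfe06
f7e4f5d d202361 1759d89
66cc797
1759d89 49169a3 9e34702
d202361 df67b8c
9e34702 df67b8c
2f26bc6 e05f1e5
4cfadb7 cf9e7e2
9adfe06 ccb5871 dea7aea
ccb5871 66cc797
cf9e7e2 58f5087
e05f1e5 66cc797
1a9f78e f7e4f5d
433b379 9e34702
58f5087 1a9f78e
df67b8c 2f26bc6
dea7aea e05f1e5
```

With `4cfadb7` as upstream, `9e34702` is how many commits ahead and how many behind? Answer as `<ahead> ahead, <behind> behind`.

Reachable from 9e34702: {2f26bc6, 66cc797, 9e34702, df67b8c, e05f1e5}.
Reachable from 4cfadb7: {1759d89, 1a9f78e, 2f26bc6, 49169a3, 4cfadb7, 58f5087, 66cc797, 9adfe06, 9e34702, ccb5871, cf9e7e2, d202361, dea7aea, df67b8c, e05f1e5, f7e4f5d}.
Only in 9e34702's history (ahead): {} — 0.
Only in 4cfadb7's history (behind): {1759d89, 1a9f78e, 49169a3, 4cfadb7, 58f5087, 9adfe06, ccb5871, cf9e7e2, d202361, dea7aea, f7e4f5d} — 11.

0 ahead, 11 behind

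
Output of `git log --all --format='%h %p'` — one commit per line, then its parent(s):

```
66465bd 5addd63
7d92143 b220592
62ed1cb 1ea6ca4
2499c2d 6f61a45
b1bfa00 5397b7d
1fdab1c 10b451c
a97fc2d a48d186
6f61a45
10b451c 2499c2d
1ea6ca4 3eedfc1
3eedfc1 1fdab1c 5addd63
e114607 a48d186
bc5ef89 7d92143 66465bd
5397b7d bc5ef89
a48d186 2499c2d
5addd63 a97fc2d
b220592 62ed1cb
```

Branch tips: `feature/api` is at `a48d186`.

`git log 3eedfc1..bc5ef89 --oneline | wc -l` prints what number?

Reachable from bc5ef89: {10b451c, 1ea6ca4, 1fdab1c, 2499c2d, 3eedfc1, 5addd63, 62ed1cb, 66465bd, 6f61a45, 7d92143, a48d186, a97fc2d, b220592, bc5ef89}.
Reachable from 3eedfc1: {10b451c, 1fdab1c, 2499c2d, 3eedfc1, 5addd63, 6f61a45, a48d186, a97fc2d}.
In bc5ef89's history but not 3eedfc1's: {1ea6ca4, 62ed1cb, 66465bd, 7d92143, b220592, bc5ef89} — 6 commits.

6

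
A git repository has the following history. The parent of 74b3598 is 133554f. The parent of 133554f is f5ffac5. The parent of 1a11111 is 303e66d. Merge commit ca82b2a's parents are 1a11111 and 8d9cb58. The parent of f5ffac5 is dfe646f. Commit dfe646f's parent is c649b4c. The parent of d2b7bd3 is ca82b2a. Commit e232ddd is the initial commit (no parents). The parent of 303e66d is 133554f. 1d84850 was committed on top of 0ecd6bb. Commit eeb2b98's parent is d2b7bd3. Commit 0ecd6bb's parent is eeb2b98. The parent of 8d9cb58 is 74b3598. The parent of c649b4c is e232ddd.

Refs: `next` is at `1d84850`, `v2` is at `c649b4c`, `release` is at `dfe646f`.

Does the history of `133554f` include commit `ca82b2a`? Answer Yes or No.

Ancestors of 133554f: {133554f, c649b4c, dfe646f, e232ddd, f5ffac5}.
ca82b2a is not in that set, so it is not an ancestor of 133554f.

No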